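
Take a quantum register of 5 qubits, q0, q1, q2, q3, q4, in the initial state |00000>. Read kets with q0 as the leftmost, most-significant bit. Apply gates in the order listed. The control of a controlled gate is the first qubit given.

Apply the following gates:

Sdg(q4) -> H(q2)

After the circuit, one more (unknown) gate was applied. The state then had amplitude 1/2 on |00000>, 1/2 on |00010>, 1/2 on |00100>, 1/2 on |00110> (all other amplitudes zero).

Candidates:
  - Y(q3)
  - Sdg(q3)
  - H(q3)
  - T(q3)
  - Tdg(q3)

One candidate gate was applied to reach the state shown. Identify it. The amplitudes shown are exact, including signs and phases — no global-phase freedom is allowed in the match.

The applied gate was H(q3).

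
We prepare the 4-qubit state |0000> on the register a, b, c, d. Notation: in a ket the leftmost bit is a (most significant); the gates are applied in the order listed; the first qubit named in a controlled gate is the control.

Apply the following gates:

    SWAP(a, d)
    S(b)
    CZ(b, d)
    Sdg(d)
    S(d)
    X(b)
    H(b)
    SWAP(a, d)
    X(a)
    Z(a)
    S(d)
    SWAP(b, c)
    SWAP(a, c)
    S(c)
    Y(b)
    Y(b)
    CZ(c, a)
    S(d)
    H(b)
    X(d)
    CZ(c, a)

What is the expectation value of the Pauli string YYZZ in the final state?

The observable YYZZ averages to 0.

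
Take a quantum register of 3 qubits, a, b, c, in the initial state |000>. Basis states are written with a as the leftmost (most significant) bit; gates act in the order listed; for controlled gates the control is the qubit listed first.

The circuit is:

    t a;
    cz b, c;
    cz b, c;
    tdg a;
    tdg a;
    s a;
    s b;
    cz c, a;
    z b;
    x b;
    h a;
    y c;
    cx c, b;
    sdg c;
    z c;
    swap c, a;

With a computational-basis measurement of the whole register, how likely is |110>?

The probability of measuring |110> is 0. Key observation: gates 1-4 undo each other exactly, leaving only the rest of the circuit to track.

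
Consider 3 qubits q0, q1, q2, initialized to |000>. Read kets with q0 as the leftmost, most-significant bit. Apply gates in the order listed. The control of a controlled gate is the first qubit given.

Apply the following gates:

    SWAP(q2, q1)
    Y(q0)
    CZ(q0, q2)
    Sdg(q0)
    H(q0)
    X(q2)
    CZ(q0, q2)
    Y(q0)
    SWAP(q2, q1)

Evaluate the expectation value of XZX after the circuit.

The observable XZX averages to 0.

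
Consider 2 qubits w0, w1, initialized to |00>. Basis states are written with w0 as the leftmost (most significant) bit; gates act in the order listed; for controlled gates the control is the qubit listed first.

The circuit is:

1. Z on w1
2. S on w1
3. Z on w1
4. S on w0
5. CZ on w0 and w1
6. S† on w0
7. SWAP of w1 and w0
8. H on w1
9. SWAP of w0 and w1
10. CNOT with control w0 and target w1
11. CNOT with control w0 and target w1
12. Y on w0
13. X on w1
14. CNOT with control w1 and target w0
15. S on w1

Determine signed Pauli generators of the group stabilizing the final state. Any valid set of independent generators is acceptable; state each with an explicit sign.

One valid set of independent stabilizer generators is -XI, -IZ (any independent generating set of the same group is equally correct). Key observation: steps 10-11 multiply out to the identity, so the circuit reduces to the remaining gates.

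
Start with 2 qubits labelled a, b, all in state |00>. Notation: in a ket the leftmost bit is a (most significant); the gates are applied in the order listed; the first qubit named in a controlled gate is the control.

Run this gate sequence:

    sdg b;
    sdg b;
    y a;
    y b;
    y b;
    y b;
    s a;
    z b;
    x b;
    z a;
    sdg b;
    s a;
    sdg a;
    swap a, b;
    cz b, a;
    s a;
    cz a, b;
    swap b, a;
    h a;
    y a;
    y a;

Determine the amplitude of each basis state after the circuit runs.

The final amplitudes are -sqrt(2)*I/2 on |00>, 0 on |01>, sqrt(2)*I/2 on |10>, 0 on |11>.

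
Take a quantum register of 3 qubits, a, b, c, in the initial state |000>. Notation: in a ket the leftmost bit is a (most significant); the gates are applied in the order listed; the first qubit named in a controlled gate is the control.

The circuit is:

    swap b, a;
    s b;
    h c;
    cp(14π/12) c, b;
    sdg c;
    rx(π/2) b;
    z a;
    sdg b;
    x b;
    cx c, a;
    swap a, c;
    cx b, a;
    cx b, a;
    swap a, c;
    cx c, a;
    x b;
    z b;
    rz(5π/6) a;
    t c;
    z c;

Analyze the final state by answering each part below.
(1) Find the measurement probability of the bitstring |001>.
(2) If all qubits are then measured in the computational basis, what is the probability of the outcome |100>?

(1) The probability of measuring |001> is 1/4. Key observation: gates 9-16 undo each other exactly, leaving only the rest of the circuit to track.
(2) The probability of measuring |100> is 0.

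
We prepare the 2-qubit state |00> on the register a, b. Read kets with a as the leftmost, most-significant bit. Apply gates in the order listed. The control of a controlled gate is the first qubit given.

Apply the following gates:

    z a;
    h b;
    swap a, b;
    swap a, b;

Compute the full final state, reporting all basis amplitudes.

The resulting statevector has amplitude sqrt(2)/2 on |00>, sqrt(2)/2 on |01>, 0 on |10>, 0 on |11>.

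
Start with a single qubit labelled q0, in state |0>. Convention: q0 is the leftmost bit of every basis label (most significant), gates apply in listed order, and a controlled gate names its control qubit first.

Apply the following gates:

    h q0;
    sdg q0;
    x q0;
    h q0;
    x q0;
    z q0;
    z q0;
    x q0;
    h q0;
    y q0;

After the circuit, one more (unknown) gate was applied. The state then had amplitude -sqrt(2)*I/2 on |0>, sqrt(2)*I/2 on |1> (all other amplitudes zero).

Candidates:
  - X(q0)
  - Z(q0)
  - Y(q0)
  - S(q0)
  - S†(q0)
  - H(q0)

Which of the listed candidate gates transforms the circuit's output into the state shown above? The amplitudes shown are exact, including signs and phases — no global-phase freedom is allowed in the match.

The applied gate was S(q0). Key observation: steps 4-9 multiply out to the identity, so the circuit reduces to the remaining gates.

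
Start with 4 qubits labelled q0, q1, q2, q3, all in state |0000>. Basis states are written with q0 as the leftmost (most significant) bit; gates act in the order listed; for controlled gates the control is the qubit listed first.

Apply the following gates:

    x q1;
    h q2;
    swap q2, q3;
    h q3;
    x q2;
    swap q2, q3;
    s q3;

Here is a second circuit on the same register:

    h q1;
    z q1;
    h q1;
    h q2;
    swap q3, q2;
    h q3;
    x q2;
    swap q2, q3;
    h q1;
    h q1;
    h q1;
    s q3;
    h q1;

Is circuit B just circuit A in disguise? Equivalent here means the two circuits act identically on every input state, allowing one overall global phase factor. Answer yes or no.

Yes, they are equivalent — the unitaries differ by at most a global phase.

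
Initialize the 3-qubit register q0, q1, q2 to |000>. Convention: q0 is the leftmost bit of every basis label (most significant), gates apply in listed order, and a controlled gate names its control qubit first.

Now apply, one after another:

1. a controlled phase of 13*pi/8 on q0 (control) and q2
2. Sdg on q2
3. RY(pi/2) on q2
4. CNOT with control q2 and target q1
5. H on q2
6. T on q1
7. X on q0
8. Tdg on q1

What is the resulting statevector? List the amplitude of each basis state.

The final amplitudes are 0 on |000>, 0 on |001>, 0 on |010>, 0 on |011>, 1/2 on |100>, 1/2 on |101>, 1/2 on |110>, -1/2 on |111>.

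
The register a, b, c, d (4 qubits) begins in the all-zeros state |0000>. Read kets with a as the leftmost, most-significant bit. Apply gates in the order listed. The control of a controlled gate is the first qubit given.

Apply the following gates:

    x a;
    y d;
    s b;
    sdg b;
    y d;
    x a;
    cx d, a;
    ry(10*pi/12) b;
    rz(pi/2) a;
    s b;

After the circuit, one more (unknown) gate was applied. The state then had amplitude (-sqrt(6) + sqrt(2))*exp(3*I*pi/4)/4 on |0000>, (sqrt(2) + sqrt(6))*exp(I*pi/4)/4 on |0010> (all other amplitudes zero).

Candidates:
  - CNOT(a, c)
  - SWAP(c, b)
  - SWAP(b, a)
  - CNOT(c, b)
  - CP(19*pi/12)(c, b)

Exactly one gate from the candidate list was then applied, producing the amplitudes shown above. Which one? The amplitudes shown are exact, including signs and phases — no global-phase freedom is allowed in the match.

The unique candidate consistent with the amplitudes is SWAP(c, b). Key observation: the block from step 1 through step 6 cancels to the identity and can be dropped.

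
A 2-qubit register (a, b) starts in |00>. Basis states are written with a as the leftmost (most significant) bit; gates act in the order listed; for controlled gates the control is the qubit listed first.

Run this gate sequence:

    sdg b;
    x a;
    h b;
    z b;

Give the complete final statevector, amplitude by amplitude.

The resulting statevector has amplitude 0 on |00>, 0 on |01>, sqrt(2)/2 on |10>, -sqrt(2)/2 on |11>.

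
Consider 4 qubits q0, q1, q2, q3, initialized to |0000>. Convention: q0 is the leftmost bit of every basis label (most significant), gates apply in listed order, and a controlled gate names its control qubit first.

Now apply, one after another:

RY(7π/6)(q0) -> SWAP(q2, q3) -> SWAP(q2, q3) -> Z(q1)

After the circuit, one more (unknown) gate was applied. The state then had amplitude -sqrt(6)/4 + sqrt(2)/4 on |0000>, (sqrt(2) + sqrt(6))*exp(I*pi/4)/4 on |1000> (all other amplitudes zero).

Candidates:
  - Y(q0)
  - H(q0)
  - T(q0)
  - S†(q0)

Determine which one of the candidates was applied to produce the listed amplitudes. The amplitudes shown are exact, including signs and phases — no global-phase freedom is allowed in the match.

The applied gate was T(q0). Key observation: the block from step 2 through step 3 cancels to the identity and can be dropped.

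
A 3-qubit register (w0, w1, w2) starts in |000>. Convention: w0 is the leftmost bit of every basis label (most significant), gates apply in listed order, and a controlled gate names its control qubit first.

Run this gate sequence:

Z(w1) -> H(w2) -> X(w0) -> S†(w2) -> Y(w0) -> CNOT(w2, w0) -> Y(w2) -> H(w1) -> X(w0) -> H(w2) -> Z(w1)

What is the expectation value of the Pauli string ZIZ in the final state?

In the final state, ZIZ has expectation 0.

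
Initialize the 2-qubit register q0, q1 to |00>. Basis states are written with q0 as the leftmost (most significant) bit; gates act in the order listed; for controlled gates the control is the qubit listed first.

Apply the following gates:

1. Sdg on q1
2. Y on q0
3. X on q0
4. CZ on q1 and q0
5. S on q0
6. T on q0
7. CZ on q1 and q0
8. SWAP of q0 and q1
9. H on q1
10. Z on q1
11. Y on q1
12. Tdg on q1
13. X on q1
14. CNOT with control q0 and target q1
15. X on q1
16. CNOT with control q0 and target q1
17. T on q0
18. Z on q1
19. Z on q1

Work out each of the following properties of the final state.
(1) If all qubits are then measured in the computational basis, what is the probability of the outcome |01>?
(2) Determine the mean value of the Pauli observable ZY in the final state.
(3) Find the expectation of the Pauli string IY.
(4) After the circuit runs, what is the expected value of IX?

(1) Outcome |01> occurs with probability 1/2.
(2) In the final state, ZY has expectation -sqrt(2)/2.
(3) The expectation value of IY is -sqrt(2)/2.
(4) In the final state, IX has expectation sqrt(2)/2.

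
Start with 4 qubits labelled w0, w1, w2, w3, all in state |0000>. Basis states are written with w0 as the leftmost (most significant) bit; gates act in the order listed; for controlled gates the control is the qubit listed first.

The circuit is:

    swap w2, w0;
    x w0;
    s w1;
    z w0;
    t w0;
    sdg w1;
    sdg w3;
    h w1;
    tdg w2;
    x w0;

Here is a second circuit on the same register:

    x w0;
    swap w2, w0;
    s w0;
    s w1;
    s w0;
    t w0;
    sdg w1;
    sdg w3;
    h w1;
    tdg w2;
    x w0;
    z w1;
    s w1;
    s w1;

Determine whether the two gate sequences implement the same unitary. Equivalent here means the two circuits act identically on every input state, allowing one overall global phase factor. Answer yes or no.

No — the two circuits implement different unitaries, even allowing a global phase.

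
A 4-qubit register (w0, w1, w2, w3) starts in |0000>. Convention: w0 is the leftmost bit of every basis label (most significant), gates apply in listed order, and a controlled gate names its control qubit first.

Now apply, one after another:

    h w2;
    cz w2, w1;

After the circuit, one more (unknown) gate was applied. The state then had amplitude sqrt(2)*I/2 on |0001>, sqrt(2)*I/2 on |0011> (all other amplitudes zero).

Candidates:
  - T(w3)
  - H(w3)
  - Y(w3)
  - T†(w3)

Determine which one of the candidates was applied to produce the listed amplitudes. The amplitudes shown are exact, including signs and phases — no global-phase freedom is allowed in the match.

The unique candidate consistent with the amplitudes is Y(w3).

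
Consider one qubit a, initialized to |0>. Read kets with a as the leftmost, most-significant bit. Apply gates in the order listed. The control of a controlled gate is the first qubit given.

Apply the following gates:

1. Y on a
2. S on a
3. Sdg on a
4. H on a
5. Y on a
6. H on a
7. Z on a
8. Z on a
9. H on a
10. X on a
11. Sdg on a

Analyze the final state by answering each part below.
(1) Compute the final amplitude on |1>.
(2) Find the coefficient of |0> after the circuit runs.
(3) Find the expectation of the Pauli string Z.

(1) |1> carries amplitude sqrt(2)*I/2 in the final state. Key observation: steps 6-9 multiply out to the identity, so the circuit reduces to the remaining gates.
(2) |0> carries amplitude -sqrt(2)/2 in the final state.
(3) The observable Z averages to 0.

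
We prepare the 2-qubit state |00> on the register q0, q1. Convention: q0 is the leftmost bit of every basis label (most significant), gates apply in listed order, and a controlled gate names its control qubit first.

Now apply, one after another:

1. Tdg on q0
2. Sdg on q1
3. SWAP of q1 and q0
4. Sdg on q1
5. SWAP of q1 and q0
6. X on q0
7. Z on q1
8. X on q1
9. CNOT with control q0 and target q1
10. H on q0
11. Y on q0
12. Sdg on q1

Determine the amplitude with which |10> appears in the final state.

The final state's coefficient on |10> equals sqrt(2)*I/2.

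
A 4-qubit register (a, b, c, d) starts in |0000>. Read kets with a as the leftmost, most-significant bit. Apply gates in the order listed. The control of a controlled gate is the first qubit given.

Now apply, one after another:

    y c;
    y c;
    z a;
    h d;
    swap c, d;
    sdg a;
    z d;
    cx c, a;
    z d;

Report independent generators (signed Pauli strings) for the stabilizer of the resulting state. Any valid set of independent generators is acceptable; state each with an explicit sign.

One valid set of independent stabilizer generators is +XIXI, +ZIZI, +IZII, +IIIZ (any independent generating set of the same group is equally correct).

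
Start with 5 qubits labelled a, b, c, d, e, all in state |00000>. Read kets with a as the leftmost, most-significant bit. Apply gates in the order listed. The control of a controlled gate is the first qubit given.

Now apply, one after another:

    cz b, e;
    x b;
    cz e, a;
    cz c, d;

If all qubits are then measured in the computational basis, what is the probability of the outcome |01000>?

Outcome |01000> occurs with probability 1.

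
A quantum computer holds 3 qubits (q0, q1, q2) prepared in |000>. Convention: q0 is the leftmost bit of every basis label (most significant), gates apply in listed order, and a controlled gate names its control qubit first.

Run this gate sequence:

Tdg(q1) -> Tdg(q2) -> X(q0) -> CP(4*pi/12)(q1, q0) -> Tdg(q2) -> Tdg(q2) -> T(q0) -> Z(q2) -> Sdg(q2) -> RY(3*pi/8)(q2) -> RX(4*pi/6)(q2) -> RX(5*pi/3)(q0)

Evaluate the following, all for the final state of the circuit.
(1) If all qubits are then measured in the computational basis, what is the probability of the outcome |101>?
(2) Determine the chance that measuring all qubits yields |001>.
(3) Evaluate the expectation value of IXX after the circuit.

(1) A full measurement returns |101> with probability 3*sqrt(2 - sqrt(2))/32 + 3/8.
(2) A full measurement returns |001> with probability sqrt(2 - sqrt(2))/32 + 1/8.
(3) The observable IXX averages to 0.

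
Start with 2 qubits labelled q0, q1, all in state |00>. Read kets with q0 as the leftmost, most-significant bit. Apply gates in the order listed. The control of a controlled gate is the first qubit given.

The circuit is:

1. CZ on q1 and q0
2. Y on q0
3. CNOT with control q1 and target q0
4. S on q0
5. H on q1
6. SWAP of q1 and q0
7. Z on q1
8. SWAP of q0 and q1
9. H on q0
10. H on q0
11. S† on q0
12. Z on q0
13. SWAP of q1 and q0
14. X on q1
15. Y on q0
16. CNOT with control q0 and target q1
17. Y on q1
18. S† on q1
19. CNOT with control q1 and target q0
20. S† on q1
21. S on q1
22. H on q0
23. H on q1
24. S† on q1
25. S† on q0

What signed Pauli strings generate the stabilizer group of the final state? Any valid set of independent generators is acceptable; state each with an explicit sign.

One valid set of independent stabilizer generators is +YI, +IX (any independent generating set of the same group is equally correct).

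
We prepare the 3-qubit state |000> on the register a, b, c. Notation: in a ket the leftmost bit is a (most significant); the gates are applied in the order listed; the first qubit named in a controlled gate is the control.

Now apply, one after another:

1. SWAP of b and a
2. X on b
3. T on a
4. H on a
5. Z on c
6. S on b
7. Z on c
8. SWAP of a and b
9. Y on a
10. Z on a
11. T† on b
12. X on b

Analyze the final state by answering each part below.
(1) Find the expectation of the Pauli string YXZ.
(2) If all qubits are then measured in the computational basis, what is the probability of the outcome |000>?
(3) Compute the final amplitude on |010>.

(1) The observable YXZ averages to 0.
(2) The probability of measuring |000> is 1/2.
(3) The final state's coefficient on |010> equals sqrt(2)/2.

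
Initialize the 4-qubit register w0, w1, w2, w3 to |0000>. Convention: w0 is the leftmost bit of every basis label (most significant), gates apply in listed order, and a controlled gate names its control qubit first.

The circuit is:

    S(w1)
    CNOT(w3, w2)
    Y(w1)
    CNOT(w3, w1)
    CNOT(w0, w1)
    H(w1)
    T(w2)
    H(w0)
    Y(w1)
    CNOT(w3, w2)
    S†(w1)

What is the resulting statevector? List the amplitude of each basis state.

After the circuit, the state carries amplitude -1/2 on |0000>, I/2 on |0100>, -1/2 on |1000>, I/2 on |1100>, and 0 on every other basis state.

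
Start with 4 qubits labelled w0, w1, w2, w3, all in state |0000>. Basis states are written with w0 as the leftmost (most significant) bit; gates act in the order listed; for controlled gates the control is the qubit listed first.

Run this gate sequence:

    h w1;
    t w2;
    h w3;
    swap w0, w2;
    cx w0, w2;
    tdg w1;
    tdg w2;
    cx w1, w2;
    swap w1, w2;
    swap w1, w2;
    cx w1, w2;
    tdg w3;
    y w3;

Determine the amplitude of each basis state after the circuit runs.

The resulting statevector has amplitude -exp(I*pi/4)/2 on |0000>, I/2 on |0001>, -1/2 on |0100>, exp(I*pi/4)/2 on |0101>, and 0 on every other basis state.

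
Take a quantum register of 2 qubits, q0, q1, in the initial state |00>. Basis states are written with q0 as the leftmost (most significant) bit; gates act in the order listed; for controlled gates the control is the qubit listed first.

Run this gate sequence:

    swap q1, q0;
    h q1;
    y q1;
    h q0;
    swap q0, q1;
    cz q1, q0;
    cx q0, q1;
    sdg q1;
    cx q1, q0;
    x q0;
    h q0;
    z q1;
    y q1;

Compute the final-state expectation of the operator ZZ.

The expectation value of ZZ is -1.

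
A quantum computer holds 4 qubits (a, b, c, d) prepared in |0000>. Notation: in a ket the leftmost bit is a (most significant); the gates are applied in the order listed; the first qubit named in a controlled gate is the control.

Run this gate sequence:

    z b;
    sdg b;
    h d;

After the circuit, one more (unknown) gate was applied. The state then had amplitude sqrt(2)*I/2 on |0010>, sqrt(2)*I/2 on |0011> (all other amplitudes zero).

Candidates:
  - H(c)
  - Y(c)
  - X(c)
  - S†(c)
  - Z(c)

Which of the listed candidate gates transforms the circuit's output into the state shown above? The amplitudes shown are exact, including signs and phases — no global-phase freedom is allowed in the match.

The unique candidate consistent with the amplitudes is Y(c).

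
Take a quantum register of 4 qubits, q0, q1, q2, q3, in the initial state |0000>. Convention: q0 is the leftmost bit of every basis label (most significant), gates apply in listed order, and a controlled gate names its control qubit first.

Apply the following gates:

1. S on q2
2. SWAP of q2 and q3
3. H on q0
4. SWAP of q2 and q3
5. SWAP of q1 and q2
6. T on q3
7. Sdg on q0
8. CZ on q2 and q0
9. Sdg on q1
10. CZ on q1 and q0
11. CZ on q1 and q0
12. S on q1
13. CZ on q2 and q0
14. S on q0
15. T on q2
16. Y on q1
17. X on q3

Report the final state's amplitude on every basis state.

After the circuit, the state carries amplitude sqrt(2)*I/2 on |0101>, sqrt(2)*I/2 on |1101>, and 0 on every other basis state.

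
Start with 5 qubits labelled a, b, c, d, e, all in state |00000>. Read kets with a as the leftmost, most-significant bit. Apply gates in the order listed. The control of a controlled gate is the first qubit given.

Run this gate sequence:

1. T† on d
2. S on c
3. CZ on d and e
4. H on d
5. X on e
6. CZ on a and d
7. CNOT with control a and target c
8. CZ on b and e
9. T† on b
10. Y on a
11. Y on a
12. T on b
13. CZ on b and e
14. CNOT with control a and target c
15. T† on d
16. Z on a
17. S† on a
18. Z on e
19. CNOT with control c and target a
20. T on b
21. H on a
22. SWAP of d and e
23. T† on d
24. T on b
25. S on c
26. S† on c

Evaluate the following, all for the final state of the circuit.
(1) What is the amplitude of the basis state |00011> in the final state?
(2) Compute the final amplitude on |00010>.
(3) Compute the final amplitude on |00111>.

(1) The final state's coefficient on |00011> equals I/2.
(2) The amplitude on |00010> is exp(3*I*pi/4)/2.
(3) The final state's coefficient on |00111> equals 0.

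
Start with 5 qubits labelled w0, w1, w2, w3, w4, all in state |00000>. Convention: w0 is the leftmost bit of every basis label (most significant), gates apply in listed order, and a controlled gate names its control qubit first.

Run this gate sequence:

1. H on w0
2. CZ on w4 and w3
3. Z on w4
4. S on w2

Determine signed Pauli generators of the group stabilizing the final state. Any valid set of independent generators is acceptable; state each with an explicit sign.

One valid set of independent stabilizer generators is +XIIII, +IZIII, +IIZII, +IIIZI, +IIIIZ (any independent generating set of the same group is equally correct).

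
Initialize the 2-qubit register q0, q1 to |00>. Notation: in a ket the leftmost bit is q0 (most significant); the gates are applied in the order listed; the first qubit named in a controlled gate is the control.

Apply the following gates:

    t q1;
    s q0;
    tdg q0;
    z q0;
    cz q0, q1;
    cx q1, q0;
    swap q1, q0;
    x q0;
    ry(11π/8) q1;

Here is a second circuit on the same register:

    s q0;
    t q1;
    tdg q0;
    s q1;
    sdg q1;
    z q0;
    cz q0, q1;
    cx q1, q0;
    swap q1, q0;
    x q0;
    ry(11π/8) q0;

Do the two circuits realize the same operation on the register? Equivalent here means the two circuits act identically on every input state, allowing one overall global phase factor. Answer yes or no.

No: there is an input state on which the two circuits produce genuinely different outputs (not merely differing by a phase).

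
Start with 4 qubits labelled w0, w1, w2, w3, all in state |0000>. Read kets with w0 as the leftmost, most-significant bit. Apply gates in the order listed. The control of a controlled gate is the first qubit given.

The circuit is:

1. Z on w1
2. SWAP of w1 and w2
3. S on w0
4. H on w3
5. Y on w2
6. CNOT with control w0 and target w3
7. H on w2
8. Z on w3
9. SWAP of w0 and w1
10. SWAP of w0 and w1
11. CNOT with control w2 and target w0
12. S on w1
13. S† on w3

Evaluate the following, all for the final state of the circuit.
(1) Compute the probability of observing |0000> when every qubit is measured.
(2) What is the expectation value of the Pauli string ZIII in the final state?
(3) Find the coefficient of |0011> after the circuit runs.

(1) The probability of measuring |0000> is 1/4. Key observation: the block from step 9 through step 10 cancels to the identity and can be dropped.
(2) In the final state, ZIII has expectation 0.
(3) The amplitude on |0011> is 0.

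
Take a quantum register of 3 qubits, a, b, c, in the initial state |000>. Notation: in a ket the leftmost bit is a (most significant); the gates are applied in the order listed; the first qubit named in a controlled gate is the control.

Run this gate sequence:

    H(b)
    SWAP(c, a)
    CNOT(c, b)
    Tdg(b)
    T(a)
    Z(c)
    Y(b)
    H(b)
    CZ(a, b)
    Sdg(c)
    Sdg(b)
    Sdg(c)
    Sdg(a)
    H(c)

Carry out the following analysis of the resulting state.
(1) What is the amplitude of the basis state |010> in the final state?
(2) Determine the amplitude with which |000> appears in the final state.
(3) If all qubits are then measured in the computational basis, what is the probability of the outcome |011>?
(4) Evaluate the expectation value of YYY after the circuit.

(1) The amplitude on |010> is sqrt(2)*(-1 + exp(3*I*pi/4))/4.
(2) The amplitude on |000> is sqrt(2)*(-exp(I*pi/4) + I)/4.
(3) A full measurement returns |011> with probability sqrt(2)/8 + 1/4.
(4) In the final state, YYY has expectation 0.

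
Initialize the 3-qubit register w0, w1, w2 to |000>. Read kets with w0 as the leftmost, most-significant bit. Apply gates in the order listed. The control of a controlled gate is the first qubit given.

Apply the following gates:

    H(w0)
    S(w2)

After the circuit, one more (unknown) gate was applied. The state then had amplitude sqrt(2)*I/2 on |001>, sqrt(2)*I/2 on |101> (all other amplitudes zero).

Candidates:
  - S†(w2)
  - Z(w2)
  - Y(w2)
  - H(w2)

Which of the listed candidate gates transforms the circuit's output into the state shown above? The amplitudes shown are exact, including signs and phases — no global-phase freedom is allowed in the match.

The unique candidate consistent with the amplitudes is Y(w2).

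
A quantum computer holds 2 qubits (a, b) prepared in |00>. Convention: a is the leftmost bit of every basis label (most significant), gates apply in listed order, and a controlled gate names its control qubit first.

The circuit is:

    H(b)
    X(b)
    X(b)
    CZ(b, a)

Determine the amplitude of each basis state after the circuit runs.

After the circuit, the state carries amplitude sqrt(2)/2 on |00>, sqrt(2)/2 on |01>, 0 on |10>, 0 on |11>. Key observation: the block from step 2 through step 3 cancels to the identity and can be dropped.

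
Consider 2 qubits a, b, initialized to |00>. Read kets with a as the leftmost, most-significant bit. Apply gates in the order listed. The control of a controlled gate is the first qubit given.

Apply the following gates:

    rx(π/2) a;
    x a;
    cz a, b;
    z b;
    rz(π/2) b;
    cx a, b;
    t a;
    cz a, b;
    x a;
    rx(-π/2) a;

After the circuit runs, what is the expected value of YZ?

In the final state, YZ has expectation -1.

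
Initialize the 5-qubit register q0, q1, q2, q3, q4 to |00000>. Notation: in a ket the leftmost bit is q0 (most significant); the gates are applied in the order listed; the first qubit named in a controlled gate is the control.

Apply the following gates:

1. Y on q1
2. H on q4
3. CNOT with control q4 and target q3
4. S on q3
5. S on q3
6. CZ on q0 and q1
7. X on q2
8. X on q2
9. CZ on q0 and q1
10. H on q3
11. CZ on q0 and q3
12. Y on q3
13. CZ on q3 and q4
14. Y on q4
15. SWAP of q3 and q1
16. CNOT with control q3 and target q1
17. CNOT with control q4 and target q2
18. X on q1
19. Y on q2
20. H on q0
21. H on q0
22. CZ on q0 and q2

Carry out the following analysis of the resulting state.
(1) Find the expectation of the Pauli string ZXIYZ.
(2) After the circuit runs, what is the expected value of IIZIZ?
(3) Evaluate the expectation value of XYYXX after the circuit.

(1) In the final state, ZXIYZ has expectation 0.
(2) The observable IIZIZ averages to -1.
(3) The expectation value of XYYXX is 0.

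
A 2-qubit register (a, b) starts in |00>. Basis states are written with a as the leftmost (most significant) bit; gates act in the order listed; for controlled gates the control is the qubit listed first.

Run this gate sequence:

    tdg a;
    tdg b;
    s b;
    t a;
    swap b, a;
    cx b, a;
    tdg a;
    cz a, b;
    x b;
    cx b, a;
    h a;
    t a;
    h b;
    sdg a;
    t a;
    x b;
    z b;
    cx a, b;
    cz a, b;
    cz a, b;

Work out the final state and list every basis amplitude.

After the circuit, the state carries amplitude -1/2 on |00>, -1/2 on |01>, 1/2 on |10>, 1/2 on |11>.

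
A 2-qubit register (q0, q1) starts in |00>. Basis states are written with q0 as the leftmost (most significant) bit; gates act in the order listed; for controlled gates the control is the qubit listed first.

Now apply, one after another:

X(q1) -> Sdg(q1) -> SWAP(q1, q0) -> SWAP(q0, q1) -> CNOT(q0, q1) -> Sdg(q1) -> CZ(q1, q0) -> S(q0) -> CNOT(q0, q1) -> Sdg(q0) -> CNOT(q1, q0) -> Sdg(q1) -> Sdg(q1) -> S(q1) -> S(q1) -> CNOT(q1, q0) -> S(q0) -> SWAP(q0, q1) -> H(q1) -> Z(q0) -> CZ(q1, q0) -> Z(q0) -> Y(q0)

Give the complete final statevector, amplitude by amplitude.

The resulting statevector has amplitude sqrt(2)*I/2 on |00>, -sqrt(2)*I/2 on |01>, 0 on |10>, 0 on |11>. Key observation: the block from step 10 through step 17 cancels to the identity and can be dropped.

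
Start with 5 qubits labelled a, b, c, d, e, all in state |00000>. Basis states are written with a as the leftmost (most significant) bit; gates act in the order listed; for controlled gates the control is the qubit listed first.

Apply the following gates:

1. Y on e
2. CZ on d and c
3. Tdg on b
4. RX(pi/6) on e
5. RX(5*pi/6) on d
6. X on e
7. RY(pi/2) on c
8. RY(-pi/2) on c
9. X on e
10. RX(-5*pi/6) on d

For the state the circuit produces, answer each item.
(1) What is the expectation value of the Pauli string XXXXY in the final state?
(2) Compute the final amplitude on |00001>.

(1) The observable XXXXY averages to 0. Key observation: the block from step 5 through step 10 cancels to the identity and can be dropped.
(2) |00001> carries amplitude I*(sqrt(2) + sqrt(6))/4 in the final state.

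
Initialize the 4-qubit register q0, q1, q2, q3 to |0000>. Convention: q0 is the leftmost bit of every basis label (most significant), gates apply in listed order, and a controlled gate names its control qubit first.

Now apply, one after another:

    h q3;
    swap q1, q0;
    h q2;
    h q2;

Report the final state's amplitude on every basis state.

The resulting statevector has amplitude sqrt(2)/2 on |0000>, sqrt(2)/2 on |0001>, and 0 on every other basis state. Key observation: gates 3-4 undo each other exactly, leaving only the rest of the circuit to track.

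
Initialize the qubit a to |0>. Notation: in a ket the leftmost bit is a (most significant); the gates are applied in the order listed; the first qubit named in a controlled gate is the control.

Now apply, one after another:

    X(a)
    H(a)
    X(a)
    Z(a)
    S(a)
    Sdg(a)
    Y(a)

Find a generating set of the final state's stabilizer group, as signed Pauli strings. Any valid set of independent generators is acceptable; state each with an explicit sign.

The final state is stabilized by the group generated by -X; other independent generating sets are equally valid.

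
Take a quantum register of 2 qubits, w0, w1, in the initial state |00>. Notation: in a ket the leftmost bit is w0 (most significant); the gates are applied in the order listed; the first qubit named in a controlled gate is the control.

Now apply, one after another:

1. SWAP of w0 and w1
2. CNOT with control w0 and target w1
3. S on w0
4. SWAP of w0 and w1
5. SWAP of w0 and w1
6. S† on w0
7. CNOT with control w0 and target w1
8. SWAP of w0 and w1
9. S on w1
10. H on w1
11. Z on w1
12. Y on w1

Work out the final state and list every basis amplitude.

After the circuit, the state carries amplitude sqrt(2)*I/2 on |00>, sqrt(2)*I/2 on |01>, 0 on |10>, 0 on |11>.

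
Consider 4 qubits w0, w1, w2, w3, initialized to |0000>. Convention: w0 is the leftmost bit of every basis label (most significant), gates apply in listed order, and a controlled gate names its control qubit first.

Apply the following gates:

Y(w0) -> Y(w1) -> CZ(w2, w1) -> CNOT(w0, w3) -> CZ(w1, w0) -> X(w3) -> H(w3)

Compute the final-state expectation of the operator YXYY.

The expectation value of YXYY is 0.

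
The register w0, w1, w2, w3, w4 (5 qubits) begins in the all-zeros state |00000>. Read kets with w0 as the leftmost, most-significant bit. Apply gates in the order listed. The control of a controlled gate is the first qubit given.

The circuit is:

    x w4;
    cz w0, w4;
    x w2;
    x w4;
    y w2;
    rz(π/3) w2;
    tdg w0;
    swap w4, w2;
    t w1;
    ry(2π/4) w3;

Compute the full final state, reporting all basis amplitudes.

After the circuit, the state carries amplitude -sqrt(2)*exp(I*pi/3)/2 on |00000>, -sqrt(2)*exp(I*pi/3)/2 on |00010>, and 0 on every other basis state.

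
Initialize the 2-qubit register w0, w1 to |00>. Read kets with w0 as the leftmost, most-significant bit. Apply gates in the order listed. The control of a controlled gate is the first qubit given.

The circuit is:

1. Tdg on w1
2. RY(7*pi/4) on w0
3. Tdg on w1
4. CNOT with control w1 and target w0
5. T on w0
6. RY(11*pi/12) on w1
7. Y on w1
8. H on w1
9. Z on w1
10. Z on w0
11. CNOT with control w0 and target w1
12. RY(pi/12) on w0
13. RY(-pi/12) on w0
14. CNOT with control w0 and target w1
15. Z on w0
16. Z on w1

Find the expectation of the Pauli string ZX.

The expectation value of ZX is 1/4 + sqrt(3)/4. Key observation: gates 9-16 undo each other exactly, leaving only the rest of the circuit to track.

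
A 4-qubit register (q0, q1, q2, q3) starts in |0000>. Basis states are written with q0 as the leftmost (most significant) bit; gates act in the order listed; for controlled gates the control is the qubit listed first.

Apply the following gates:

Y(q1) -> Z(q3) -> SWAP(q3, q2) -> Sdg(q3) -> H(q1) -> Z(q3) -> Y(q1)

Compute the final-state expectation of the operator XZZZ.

In the final state, XZZZ has expectation 0.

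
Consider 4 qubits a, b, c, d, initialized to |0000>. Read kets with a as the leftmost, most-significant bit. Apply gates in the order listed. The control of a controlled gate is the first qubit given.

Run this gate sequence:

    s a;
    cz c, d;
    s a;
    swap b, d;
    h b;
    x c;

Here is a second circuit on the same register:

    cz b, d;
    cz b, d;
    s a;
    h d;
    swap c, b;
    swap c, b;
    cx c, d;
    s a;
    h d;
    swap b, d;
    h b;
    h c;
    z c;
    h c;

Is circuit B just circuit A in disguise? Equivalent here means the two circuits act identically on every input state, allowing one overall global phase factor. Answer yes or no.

Yes — the two circuits implement the same unitary up to a global phase.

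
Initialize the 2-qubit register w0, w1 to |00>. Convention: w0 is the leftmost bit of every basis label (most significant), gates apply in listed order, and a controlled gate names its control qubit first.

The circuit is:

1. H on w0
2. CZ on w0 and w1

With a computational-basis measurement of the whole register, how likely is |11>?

Outcome |11> occurs with probability 0.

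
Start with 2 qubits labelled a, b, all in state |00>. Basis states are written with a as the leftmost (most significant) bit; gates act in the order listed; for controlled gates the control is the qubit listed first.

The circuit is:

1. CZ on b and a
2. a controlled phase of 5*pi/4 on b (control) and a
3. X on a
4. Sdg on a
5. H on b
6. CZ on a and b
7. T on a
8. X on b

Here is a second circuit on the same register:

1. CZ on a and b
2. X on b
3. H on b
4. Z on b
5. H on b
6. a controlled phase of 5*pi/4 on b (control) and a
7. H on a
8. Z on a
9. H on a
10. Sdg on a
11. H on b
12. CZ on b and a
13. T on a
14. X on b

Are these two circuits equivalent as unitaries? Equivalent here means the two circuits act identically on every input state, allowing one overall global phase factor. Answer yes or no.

Yes, they are equivalent — the unitaries differ by at most a global phase.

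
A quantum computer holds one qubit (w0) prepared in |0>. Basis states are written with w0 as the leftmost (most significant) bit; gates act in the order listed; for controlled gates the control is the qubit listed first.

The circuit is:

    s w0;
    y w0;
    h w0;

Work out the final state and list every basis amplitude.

The resulting statevector has amplitude sqrt(2)*I/2 on |0>, -sqrt(2)*I/2 on |1>.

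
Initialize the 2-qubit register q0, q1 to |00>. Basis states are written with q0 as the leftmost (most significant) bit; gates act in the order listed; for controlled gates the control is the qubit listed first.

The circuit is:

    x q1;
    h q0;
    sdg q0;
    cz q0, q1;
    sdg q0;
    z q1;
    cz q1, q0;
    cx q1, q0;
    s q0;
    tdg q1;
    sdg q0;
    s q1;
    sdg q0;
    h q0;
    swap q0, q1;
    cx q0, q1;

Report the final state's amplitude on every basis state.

After the circuit, the state carries amplitude 0 on |00>, 0 on |01>, sqrt(2)/2 on |10>, (1 - I)*exp(3*I*pi/4)/2 on |11>.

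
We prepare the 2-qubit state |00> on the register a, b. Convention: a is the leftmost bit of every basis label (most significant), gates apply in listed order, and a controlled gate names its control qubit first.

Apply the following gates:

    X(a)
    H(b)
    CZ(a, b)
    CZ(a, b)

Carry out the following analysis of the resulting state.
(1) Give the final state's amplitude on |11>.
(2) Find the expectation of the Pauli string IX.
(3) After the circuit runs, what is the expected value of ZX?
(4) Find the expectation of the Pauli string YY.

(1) The final state's coefficient on |11> equals sqrt(2)/2.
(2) The observable IX averages to 1.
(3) The expectation value of ZX is -1.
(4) The expectation value of YY is 0.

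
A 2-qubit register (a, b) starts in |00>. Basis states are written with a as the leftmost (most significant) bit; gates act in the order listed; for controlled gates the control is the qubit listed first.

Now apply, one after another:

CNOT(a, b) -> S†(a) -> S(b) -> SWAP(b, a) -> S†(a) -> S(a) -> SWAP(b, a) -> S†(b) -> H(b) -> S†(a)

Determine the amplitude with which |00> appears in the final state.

|00> carries amplitude sqrt(2)/2 in the final state. Key observation: gates 3-8 undo each other exactly, leaving only the rest of the circuit to track.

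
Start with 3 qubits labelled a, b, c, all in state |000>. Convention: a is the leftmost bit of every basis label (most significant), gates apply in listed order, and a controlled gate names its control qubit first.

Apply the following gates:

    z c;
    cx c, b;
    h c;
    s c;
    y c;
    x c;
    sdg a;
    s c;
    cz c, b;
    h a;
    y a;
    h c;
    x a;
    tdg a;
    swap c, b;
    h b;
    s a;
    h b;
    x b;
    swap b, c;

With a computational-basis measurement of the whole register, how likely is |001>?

Outcome |001> occurs with probability 1/2.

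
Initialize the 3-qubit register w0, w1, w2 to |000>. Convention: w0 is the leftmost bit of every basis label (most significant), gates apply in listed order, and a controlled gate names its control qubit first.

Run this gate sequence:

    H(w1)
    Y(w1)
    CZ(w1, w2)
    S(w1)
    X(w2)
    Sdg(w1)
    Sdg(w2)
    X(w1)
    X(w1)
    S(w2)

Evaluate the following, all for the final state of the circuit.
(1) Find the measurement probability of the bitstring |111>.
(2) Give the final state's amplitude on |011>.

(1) Outcome |111> occurs with probability 0. Key observation: steps 7-10 multiply out to the identity, so the circuit reduces to the remaining gates.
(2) |011> carries amplitude sqrt(2)*I/2 in the final state.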